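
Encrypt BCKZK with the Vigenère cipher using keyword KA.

Repeat the key across the message: KAKAK
B(1)+K(10): 11 → L
C(2)+A(0): 2 → C
K(10)+K(10): 20 → U
Z(25)+A(0): 25 → Z
K(10)+K(10): 20 → U

LCUZU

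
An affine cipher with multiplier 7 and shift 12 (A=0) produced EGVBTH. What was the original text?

The inverse of 7 mod 26 is 15, since 7·15=105≡1. Apply D(y)=15·(y−12) mod 26:
E(4): 15·(4−12)=-120≡10 → K
G(6): 15·(6−12)=-90≡14 → O
V(21): 15·(21−12)=135≡5 → F
B(1): 15·(1−12)=-165≡17 → R
T(19): 15·(19−12)=105≡1 → B
H(7): 15·(7−12)=-75≡3 → D

KOFRBD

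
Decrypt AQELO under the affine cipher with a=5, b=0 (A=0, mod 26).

AYGXI

The inverse of 5 mod 26 is 21, since 5·21=105≡1. Apply D(y)=21·(y−0) mod 26:
A(0): 21·(0−0)=0 → A
Q(16): 21·(16−0)=336≡24 → Y
E(4): 21·(4−0)=84≡6 → G
L(11): 21·(11−0)=231≡23 → X
O(14): 21·(14−0)=294≡8 → I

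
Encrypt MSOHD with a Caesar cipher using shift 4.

M(12): 12+4=16 → Q
S(18): 18+4=22 → W
O(14): 14+4=18 → S
H(7): 7+4=11 → L
D(3): 3+4=7 → H

QWSLH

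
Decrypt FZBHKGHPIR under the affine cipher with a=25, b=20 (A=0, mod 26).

The inverse of 25 mod 26 is 25, since 25·25=625≡1. Apply D(y)=25·(y−20) mod 26:
F(5): 25·(5−20)=-375≡15 → P
Z(25): 25·(25−20)=125≡21 → V
B(1): 25·(1−20)=-475≡19 → T
H(7): 25·(7−20)=-325≡13 → N
K(10): 25·(10−20)=-250≡10 → K
G(6): 25·(6−20)=-350≡14 → O
H(7): 25·(7−20)=-325≡13 → N
P(15): 25·(15−20)=-125≡5 → F
I(8): 25·(8−20)=-300≡12 → M
R(17): 25·(17−20)=-75≡3 → D

PVTNKONFMD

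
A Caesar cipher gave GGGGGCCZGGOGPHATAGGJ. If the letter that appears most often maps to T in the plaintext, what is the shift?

13

The most frequent ciphertext letter is G (appears 10 times).
G is position 6; T is position 19.
Shift = -13≡13.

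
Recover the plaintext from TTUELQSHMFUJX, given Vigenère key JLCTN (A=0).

KISLYHHFTSLYV

Repeat the key across the ciphertext: JLCTNJLCTNJLC
T(19)−J(9): 10 → K
T(19)−L(11): 8 → I
U(20)−C(2): 18 → S
E(4)−T(19): -15≡11 → L
L(11)−N(13): -2≡24 → Y
Q(16)−J(9): 7 → H
S(18)−L(11): 7 → H
H(7)−C(2): 5 → F
M(12)−T(19): -7≡19 → T
F(5)−N(13): -8≡18 → S
U(20)−J(9): 11 → L
J(9)−L(11): -2≡24 → Y
X(23)−C(2): 21 → V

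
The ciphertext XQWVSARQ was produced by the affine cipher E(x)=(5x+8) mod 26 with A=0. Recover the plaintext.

DMINCOHM

The inverse of 5 mod 26 is 21, since 5·21=105≡1. Apply D(y)=21·(y−8) mod 26:
X(23): 21·(23−8)=315≡3 → D
Q(16): 21·(16−8)=168≡12 → M
W(22): 21·(22−8)=294≡8 → I
V(21): 21·(21−8)=273≡13 → N
S(18): 21·(18−8)=210≡2 → C
A(0): 21·(0−8)=-168≡14 → O
R(17): 21·(17−8)=189≡7 → H
Q(16): 21·(16−8)=168≡12 → M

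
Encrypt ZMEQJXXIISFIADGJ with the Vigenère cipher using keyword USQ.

TEUKBNRAYMXYUVWD

Repeat the key across the message: USQUSQUSQUSQUSQU
Z(25)+U(20): 45≡19 → T
M(12)+S(18): 30≡4 → E
E(4)+Q(16): 20 → U
Q(16)+U(20): 36≡10 → K
J(9)+S(18): 27≡1 → B
X(23)+Q(16): 39≡13 → N
X(23)+U(20): 43≡17 → R
I(8)+S(18): 26≡0 → A
I(8)+Q(16): 24 → Y
S(18)+U(20): 38≡12 → M
F(5)+S(18): 23 → X
I(8)+Q(16): 24 → Y
A(0)+U(20): 20 → U
D(3)+S(18): 21 → V
G(6)+Q(16): 22 → W
J(9)+U(20): 29≡3 → D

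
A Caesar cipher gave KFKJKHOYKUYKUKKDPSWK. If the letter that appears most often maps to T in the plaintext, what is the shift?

17

The most frequent ciphertext letter is K (appears 8 times).
K is position 10; T is position 19.
Shift = -9≡17.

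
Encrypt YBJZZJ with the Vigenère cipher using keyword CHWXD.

AIFWCL

Repeat the key across the message: CHWXDC
Y(24)+C(2): 26≡0 → A
B(1)+H(7): 8 → I
J(9)+W(22): 31≡5 → F
Z(25)+X(23): 48≡22 → W
Z(25)+D(3): 28≡2 → C
J(9)+C(2): 11 → L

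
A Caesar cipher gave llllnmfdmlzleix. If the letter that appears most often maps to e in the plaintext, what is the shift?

7

The most frequent ciphertext letter is l (appears 6 times).
l is position 11; e is position 4.
Shift = 7.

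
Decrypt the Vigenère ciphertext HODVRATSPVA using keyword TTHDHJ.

Repeat the key across the ciphertext: TTHDHJTTHDH
H(7)−T(19): -12≡14 → O
O(14)−T(19): -5≡21 → V
D(3)−H(7): -4≡22 → W
V(21)−D(3): 18 → S
R(17)−H(7): 10 → K
A(0)−J(9): -9≡17 → R
T(19)−T(19): 0 → A
S(18)−T(19): -1≡25 → Z
P(15)−H(7): 8 → I
V(21)−D(3): 18 → S
A(0)−H(7): -7≡19 → T

OVWSKRAZIST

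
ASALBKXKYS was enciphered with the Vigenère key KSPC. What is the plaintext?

QALJRSIIOA

Repeat the key across the ciphertext: KSPCKSPCKS
A(0)−K(10): -10≡16 → Q
S(18)−S(18): 0 → A
A(0)−P(15): -15≡11 → L
L(11)−C(2): 9 → J
B(1)−K(10): -9≡17 → R
K(10)−S(18): -8≡18 → S
X(23)−P(15): 8 → I
K(10)−C(2): 8 → I
Y(24)−K(10): 14 → O
S(18)−S(18): 0 → A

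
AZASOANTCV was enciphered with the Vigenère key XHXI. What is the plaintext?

DSDKRTQLFO

Repeat the key across the ciphertext: XHXIXHXIXH
A(0)−X(23): -23≡3 → D
Z(25)−H(7): 18 → S
A(0)−X(23): -23≡3 → D
S(18)−I(8): 10 → K
O(14)−X(23): -9≡17 → R
A(0)−H(7): -7≡19 → T
N(13)−X(23): -10≡16 → Q
T(19)−I(8): 11 → L
C(2)−X(23): -21≡5 → F
V(21)−H(7): 14 → O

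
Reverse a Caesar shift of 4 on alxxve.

a(0): 0−4=-4≡22 → w
l(11): 11−4=7 → h
x(23): 23−4=19 → t
x(23): 23−4=19 → t
v(21): 21−4=17 → r
e(4): 4−4=0 → a

whttra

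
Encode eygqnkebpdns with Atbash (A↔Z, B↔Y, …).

e(4) → v(21)
y(24) → b(1)
g(6) → t(19)
q(16) → j(9)
n(13) → m(12)
k(10) → p(15)
e(4) → v(21)
b(1) → y(24)
p(15) → k(10)
d(3) → w(22)
n(13) → m(12)
s(18) → h(7)

vbtjmpvykwmh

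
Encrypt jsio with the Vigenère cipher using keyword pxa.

ypid

Repeat the key across the message: pxap
j(9)+p(15): 24 → y
s(18)+x(23): 41≡15 → p
i(8)+a(0): 8 → i
o(14)+p(15): 29≡3 → d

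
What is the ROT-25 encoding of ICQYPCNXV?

HBPXOBMWU

I(8): 8+25=33≡7 → H
C(2): 2+25=27≡1 → B
Q(16): 16+25=41≡15 → P
Y(24): 24+25=49≡23 → X
P(15): 15+25=40≡14 → O
C(2): 2+25=27≡1 → B
N(13): 13+25=38≡12 → M
X(23): 23+25=48≡22 → W
V(21): 21+25=46≡20 → U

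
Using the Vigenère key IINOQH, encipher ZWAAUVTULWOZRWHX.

Repeat the key across the message: IINOQHIINOQHIINO
Z(25)+I(8): 33≡7 → H
W(22)+I(8): 30≡4 → E
A(0)+N(13): 13 → N
A(0)+O(14): 14 → O
U(20)+Q(16): 36≡10 → K
V(21)+H(7): 28≡2 → C
T(19)+I(8): 27≡1 → B
U(20)+I(8): 28≡2 → C
L(11)+N(13): 24 → Y
W(22)+O(14): 36≡10 → K
O(14)+Q(16): 30≡4 → E
Z(25)+H(7): 32≡6 → G
R(17)+I(8): 25 → Z
W(22)+I(8): 30≡4 → E
H(7)+N(13): 20 → U
X(23)+O(14): 37≡11 → L

HENOKCBCYKEGZEUL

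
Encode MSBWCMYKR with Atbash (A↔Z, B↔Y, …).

M(12) → N(13)
S(18) → H(7)
B(1) → Y(24)
W(22) → D(3)
C(2) → X(23)
M(12) → N(13)
Y(24) → B(1)
K(10) → P(15)
R(17) → I(8)

NHYDXNBPI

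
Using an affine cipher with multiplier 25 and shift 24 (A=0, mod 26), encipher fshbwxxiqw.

f(5): 25·5+24=149≡19 → t
s(18): 25·18+24=474≡6 → g
h(7): 25·7+24=199≡17 → r
b(1): 25·1+24=49≡23 → x
w(22): 25·22+24=574≡2 → c
x(23): 25·23+24=599≡1 → b
x(23): 25·23+24=599≡1 → b
i(8): 25·8+24=224≡16 → q
q(16): 25·16+24=424≡8 → i
w(22): 25·22+24=574≡2 → c

tgrxcbbqic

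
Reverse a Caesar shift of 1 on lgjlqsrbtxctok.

kfikprqaswbsnj

l(11): 11−1=10 → k
g(6): 6−1=5 → f
j(9): 9−1=8 → i
l(11): 11−1=10 → k
q(16): 16−1=15 → p
s(18): 18−1=17 → r
r(17): 17−1=16 → q
b(1): 1−1=0 → a
t(19): 19−1=18 → s
x(23): 23−1=22 → w
c(2): 2−1=1 → b
t(19): 19−1=18 → s
o(14): 14−1=13 → n
k(10): 10−1=9 → j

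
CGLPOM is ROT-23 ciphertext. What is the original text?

C(2): 2−23=-21≡5 → F
G(6): 6−23=-17≡9 → J
L(11): 11−23=-12≡14 → O
P(15): 15−23=-8≡18 → S
O(14): 14−23=-9≡17 → R
M(12): 12−23=-11≡15 → P

FJOSRP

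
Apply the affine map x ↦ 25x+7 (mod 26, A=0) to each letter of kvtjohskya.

xmoytapxjh

k(10): 25·10+7=257≡23 → x
v(21): 25·21+7=532≡12 → m
t(19): 25·19+7=482≡14 → o
j(9): 25·9+7=232≡24 → y
o(14): 25·14+7=357≡19 → t
h(7): 25·7+7=182≡0 → a
s(18): 25·18+7=457≡15 → p
k(10): 25·10+7=257≡23 → x
y(24): 25·24+7=607≡9 → j
a(0): 25·0+7=7 → h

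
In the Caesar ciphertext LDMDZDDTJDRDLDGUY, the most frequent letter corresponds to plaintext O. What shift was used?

The most frequent ciphertext letter is D (appears 7 times).
D is position 3; O is position 14.
Shift = -11≡15.

15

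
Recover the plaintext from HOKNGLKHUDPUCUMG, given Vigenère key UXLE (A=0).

Repeat the key across the ciphertext: UXLEUXLEUXLEUXLE
H(7)−U(20): -13≡13 → N
O(14)−X(23): -9≡17 → R
K(10)−L(11): -1≡25 → Z
N(13)−E(4): 9 → J
G(6)−U(20): -14≡12 → M
L(11)−X(23): -12≡14 → O
K(10)−L(11): -1≡25 → Z
H(7)−E(4): 3 → D
U(20)−U(20): 0 → A
D(3)−X(23): -20≡6 → G
P(15)−L(11): 4 → E
U(20)−E(4): 16 → Q
C(2)−U(20): -18≡8 → I
U(20)−X(23): -3≡23 → X
M(12)−L(11): 1 → B
G(6)−E(4): 2 → C

NRZJMOZDAGEQIXBC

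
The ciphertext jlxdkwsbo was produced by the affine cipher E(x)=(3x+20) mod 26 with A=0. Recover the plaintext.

The inverse of 3 mod 26 is 9, since 3·9=27≡1. Apply D(y)=9·(y−20) mod 26:
j(9): 9·(9−20)=-99≡5 → f
l(11): 9·(11−20)=-81≡23 → x
x(23): 9·(23−20)=27≡1 → b
d(3): 9·(3−20)=-153≡3 → d
k(10): 9·(10−20)=-90≡14 → o
w(22): 9·(22−20)=18 → s
s(18): 9·(18−20)=-18≡8 → i
b(1): 9·(1−20)=-171≡11 → l
o(14): 9·(14−20)=-54≡24 → y

fxbdosily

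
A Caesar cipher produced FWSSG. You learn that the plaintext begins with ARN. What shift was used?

From the crib: F(5)−A(0)=5, so the shift is 5.

5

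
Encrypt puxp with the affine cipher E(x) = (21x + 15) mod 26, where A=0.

p(15): 21·15+15=330≡18 → s
u(20): 21·20+15=435≡19 → t
x(23): 21·23+15=498≡4 → e
p(15): 21·15+15=330≡18 → s

stes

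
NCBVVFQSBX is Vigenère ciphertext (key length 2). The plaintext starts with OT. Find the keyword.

Subtract each crib letter from the matching ciphertext letter (mod 26):
N(13)−O(14)=-1≡25 → Z
C(2)−T(19)=-17≡9 → J

ZJ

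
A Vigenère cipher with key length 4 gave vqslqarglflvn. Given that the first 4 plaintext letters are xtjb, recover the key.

Subtract each crib letter from the matching ciphertext letter (mod 26):
v(21)−x(23)=-2≡24 → y
q(16)−t(19)=-3≡23 → x
s(18)−j(9)=9 → j
l(11)−b(1)=10 → k

yxjk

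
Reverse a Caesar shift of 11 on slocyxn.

s(18): 18−11=7 → h
l(11): 11−11=0 → a
o(14): 14−11=3 → d
c(2): 2−11=-9≡17 → r
y(24): 24−11=13 → n
x(23): 23−11=12 → m
n(13): 13−11=2 → c

hadrnmc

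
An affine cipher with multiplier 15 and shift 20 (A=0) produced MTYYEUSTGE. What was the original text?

WTCCSAMTGS

The inverse of 15 mod 26 is 7, since 15·7=105≡1. Apply D(y)=7·(y−20) mod 26:
M(12): 7·(12−20)=-56≡22 → W
T(19): 7·(19−20)=-7≡19 → T
Y(24): 7·(24−20)=28≡2 → C
Y(24): 7·(24−20)=28≡2 → C
E(4): 7·(4−20)=-112≡18 → S
U(20): 7·(20−20)=0 → A
S(18): 7·(18−20)=-14≡12 → M
T(19): 7·(19−20)=-7≡19 → T
G(6): 7·(6−20)=-98≡6 → G
E(4): 7·(4−20)=-112≡18 → S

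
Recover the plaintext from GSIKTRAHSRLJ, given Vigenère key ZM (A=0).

HGJYUFBVTFMX

Repeat the key across the ciphertext: ZMZMZMZMZMZM
G(6)−Z(25): -19≡7 → H
S(18)−M(12): 6 → G
I(8)−Z(25): -17≡9 → J
K(10)−M(12): -2≡24 → Y
T(19)−Z(25): -6≡20 → U
R(17)−M(12): 5 → F
A(0)−Z(25): -25≡1 → B
H(7)−M(12): -5≡21 → V
S(18)−Z(25): -7≡19 → T
R(17)−M(12): 5 → F
L(11)−Z(25): -14≡12 → M
J(9)−M(12): -3≡23 → X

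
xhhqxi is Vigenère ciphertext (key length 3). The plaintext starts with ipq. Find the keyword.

psr

Subtract each crib letter from the matching ciphertext letter (mod 26):
x(23)−i(8)=15 → p
h(7)−p(15)=-8≡18 → s
h(7)−q(16)=-9≡17 → r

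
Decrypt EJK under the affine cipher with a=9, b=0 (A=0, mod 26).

The inverse of 9 mod 26 is 3, since 9·3=27≡1. Apply D(y)=3·(y−0) mod 26:
E(4): 3·(4−0)=12 → M
J(9): 3·(9−0)=27≡1 → B
K(10): 3·(10−0)=30≡4 → E

MBE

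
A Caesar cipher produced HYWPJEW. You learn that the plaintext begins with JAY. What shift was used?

From the crib: H(7)−J(9)=-2≡24, so the shift is 24.

24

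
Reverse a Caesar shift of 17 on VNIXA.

V(21): 21−17=4 → E
N(13): 13−17=-4≡22 → W
I(8): 8−17=-9≡17 → R
X(23): 23−17=6 → G
A(0): 0−17=-17≡9 → J

EWRGJ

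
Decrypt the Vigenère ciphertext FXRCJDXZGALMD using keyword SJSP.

Repeat the key across the ciphertext: SJSPSJSPSJSPS
F(5)−S(18): -13≡13 → N
X(23)−J(9): 14 → O
R(17)−S(18): -1≡25 → Z
C(2)−P(15): -13≡13 → N
J(9)−S(18): -9≡17 → R
D(3)−J(9): -6≡20 → U
X(23)−S(18): 5 → F
Z(25)−P(15): 10 → K
G(6)−S(18): -12≡14 → O
A(0)−J(9): -9≡17 → R
L(11)−S(18): -7≡19 → T
M(12)−P(15): -3≡23 → X
D(3)−S(18): -15≡11 → L

NOZNRUFKORTXL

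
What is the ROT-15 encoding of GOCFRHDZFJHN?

VDRUGWSOUYWC

G(6): 6+15=21 → V
O(14): 14+15=29≡3 → D
C(2): 2+15=17 → R
F(5): 5+15=20 → U
R(17): 17+15=32≡6 → G
H(7): 7+15=22 → W
D(3): 3+15=18 → S
Z(25): 25+15=40≡14 → O
F(5): 5+15=20 → U
J(9): 9+15=24 → Y
H(7): 7+15=22 → W
N(13): 13+15=28≡2 → C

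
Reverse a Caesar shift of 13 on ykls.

y(24): 24−13=11 → l
k(10): 10−13=-3≡23 → x
l(11): 11−13=-2≡24 → y
s(18): 18−13=5 → f

lxyf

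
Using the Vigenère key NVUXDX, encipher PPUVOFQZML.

Repeat the key across the message: NVUXDXNVUX
P(15)+N(13): 28≡2 → C
P(15)+V(21): 36≡10 → K
U(20)+U(20): 40≡14 → O
V(21)+X(23): 44≡18 → S
O(14)+D(3): 17 → R
F(5)+X(23): 28≡2 → C
Q(16)+N(13): 29≡3 → D
Z(25)+V(21): 46≡20 → U
M(12)+U(20): 32≡6 → G
L(11)+X(23): 34≡8 → I

CKOSRCDUGI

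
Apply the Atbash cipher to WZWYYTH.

DADBBGS

W(22) → D(3)
Z(25) → A(0)
W(22) → D(3)
Y(24) → B(1)
Y(24) → B(1)
T(19) → G(6)
H(7) → S(18)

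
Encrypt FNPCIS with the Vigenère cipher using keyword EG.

JTTIMY

Repeat the key across the message: EGEGEG
F(5)+E(4): 9 → J
N(13)+G(6): 19 → T
P(15)+E(4): 19 → T
C(2)+G(6): 8 → I
I(8)+E(4): 12 → M
S(18)+G(6): 24 → Y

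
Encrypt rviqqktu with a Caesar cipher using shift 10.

bfsaaude

r(17): 17+10=27≡1 → b
v(21): 21+10=31≡5 → f
i(8): 8+10=18 → s
q(16): 16+10=26≡0 → a
q(16): 16+10=26≡0 → a
k(10): 10+10=20 → u
t(19): 19+10=29≡3 → d
u(20): 20+10=30≡4 → e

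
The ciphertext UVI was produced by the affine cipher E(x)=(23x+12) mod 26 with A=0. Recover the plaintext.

GXK

The inverse of 23 mod 26 is 17, since 23·17=391≡1. Apply D(y)=17·(y−12) mod 26:
U(20): 17·(20−12)=136≡6 → G
V(21): 17·(21−12)=153≡23 → X
I(8): 17·(8−12)=-68≡10 → K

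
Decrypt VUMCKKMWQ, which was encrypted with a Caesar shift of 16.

V(21): 21−16=5 → F
U(20): 20−16=4 → E
M(12): 12−16=-4≡22 → W
C(2): 2−16=-14≡12 → M
K(10): 10−16=-6≡20 → U
K(10): 10−16=-6≡20 → U
M(12): 12−16=-4≡22 → W
W(22): 22−16=6 → G
Q(16): 16−16=0 → A

FEWMUUWGA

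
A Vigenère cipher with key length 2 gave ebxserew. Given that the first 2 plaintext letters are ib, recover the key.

wa

Subtract each crib letter from the matching ciphertext letter (mod 26):
e(4)−i(8)=-4≡22 → w
b(1)−b(1)=0 → a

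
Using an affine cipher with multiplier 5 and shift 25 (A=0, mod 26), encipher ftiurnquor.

yqnvgmbvrg

f(5): 5·5+25=50≡24 → y
t(19): 5·19+25=120≡16 → q
i(8): 5·8+25=65≡13 → n
u(20): 5·20+25=125≡21 → v
r(17): 5·17+25=110≡6 → g
n(13): 5·13+25=90≡12 → m
q(16): 5·16+25=105≡1 → b
u(20): 5·20+25=125≡21 → v
o(14): 5·14+25=95≡17 → r
r(17): 5·17+25=110≡6 → g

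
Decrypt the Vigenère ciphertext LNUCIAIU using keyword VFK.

Repeat the key across the ciphertext: VFKVFKVF
L(11)−V(21): -10≡16 → Q
N(13)−F(5): 8 → I
U(20)−K(10): 10 → K
C(2)−V(21): -19≡7 → H
I(8)−F(5): 3 → D
A(0)−K(10): -10≡16 → Q
I(8)−V(21): -13≡13 → N
U(20)−F(5): 15 → P

QIKHDQNP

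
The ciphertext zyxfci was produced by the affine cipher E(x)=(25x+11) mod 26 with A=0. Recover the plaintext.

mnogjd

The inverse of 25 mod 26 is 25, since 25·25=625≡1. Apply D(y)=25·(y−11) mod 26:
z(25): 25·(25−11)=350≡12 → m
y(24): 25·(24−11)=325≡13 → n
x(23): 25·(23−11)=300≡14 → o
f(5): 25·(5−11)=-150≡6 → g
c(2): 25·(2−11)=-225≡9 → j
i(8): 25·(8−11)=-75≡3 → d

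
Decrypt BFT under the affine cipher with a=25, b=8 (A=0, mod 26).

HDP

The inverse of 25 mod 26 is 25, since 25·25=625≡1. Apply D(y)=25·(y−8) mod 26:
B(1): 25·(1−8)=-175≡7 → H
F(5): 25·(5−8)=-75≡3 → D
T(19): 25·(19−8)=275≡15 → P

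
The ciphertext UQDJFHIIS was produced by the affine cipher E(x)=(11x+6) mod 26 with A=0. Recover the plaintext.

The inverse of 11 mod 26 is 19, since 11·19=209≡1. Apply D(y)=19·(y−6) mod 26:
U(20): 19·(20−6)=266≡6 → G
Q(16): 19·(16−6)=190≡8 → I
D(3): 19·(3−6)=-57≡21 → V
J(9): 19·(9−6)=57≡5 → F
F(5): 19·(5−6)=-19≡7 → H
H(7): 19·(7−6)=19 → T
I(8): 19·(8−6)=38≡12 → M
I(8): 19·(8−6)=38≡12 → M
S(18): 19·(18−6)=228≡20 → U

GIVFHTMMU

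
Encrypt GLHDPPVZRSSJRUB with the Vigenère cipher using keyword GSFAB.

MDMDQVNERTYBWUC

Repeat the key across the message: GSFABGSFABGSFAB
G(6)+G(6): 12 → M
L(11)+S(18): 29≡3 → D
H(7)+F(5): 12 → M
D(3)+A(0): 3 → D
P(15)+B(1): 16 → Q
P(15)+G(6): 21 → V
V(21)+S(18): 39≡13 → N
Z(25)+F(5): 30≡4 → E
R(17)+A(0): 17 → R
S(18)+B(1): 19 → T
S(18)+G(6): 24 → Y
J(9)+S(18): 27≡1 → B
R(17)+F(5): 22 → W
U(20)+A(0): 20 → U
B(1)+B(1): 2 → C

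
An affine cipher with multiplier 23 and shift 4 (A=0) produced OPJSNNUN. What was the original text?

The inverse of 23 mod 26 is 17, since 23·17=391≡1. Apply D(y)=17·(y−4) mod 26:
O(14): 17·(14−4)=170≡14 → O
P(15): 17·(15−4)=187≡5 → F
J(9): 17·(9−4)=85≡7 → H
S(18): 17·(18−4)=238≡4 → E
N(13): 17·(13−4)=153≡23 → X
N(13): 17·(13−4)=153≡23 → X
U(20): 17·(20−4)=272≡12 → M
N(13): 17·(13−4)=153≡23 → X

OFHEXXMX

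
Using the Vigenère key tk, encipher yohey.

Repeat the key across the message: tktkt
y(24)+t(19): 43≡17 → r
o(14)+k(10): 24 → y
h(7)+t(19): 26≡0 → a
e(4)+k(10): 14 → o
y(24)+t(19): 43≡17 → r

ryaor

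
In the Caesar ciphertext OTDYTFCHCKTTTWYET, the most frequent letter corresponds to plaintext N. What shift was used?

6

The most frequent ciphertext letter is T (appears 6 times).
T is position 19; N is position 13.
Shift = 6.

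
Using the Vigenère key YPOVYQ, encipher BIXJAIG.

ZXLEYYE

Repeat the key across the message: YPOVYQY
B(1)+Y(24): 25 → Z
I(8)+P(15): 23 → X
X(23)+O(14): 37≡11 → L
J(9)+V(21): 30≡4 → E
A(0)+Y(24): 24 → Y
I(8)+Q(16): 24 → Y
G(6)+Y(24): 30≡4 → E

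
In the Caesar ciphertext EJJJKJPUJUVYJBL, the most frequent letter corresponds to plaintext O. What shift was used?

21

The most frequent ciphertext letter is J (appears 6 times).
J is position 9; O is position 14.
Shift = -5≡21.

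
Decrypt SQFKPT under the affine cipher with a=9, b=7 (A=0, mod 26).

The inverse of 9 mod 26 is 3, since 9·3=27≡1. Apply D(y)=3·(y−7) mod 26:
S(18): 3·(18−7)=33≡7 → H
Q(16): 3·(16−7)=27≡1 → B
F(5): 3·(5−7)=-6≡20 → U
K(10): 3·(10−7)=9 → J
P(15): 3·(15−7)=24 → Y
T(19): 3·(19−7)=36≡10 → K

HBUJYK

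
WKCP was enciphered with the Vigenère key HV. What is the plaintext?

Repeat the key across the ciphertext: HVHV
W(22)−H(7): 15 → P
K(10)−V(21): -11≡15 → P
C(2)−H(7): -5≡21 → V
P(15)−V(21): -6≡20 → U

PPVU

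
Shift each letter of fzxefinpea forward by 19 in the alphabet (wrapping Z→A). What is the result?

f(5): 5+19=24 → y
z(25): 25+19=44≡18 → s
x(23): 23+19=42≡16 → q
e(4): 4+19=23 → x
f(5): 5+19=24 → y
i(8): 8+19=27≡1 → b
n(13): 13+19=32≡6 → g
p(15): 15+19=34≡8 → i
e(4): 4+19=23 → x
a(0): 0+19=19 → t

ysqxybgixt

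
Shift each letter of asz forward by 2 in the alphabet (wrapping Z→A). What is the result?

cub

a(0): 0+2=2 → c
s(18): 18+2=20 → u
z(25): 25+2=27≡1 → b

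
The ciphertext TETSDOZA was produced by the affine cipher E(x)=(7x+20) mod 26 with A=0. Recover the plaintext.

LULWFOXM

The inverse of 7 mod 26 is 15, since 7·15=105≡1. Apply D(y)=15·(y−20) mod 26:
T(19): 15·(19−20)=-15≡11 → L
E(4): 15·(4−20)=-240≡20 → U
T(19): 15·(19−20)=-15≡11 → L
S(18): 15·(18−20)=-30≡22 → W
D(3): 15·(3−20)=-255≡5 → F
O(14): 15·(14−20)=-90≡14 → O
Z(25): 15·(25−20)=75≡23 → X
A(0): 15·(0−20)=-300≡12 → M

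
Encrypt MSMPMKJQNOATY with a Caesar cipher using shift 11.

XDXAXVUBYZLEJ

M(12): 12+11=23 → X
S(18): 18+11=29≡3 → D
M(12): 12+11=23 → X
P(15): 15+11=26≡0 → A
M(12): 12+11=23 → X
K(10): 10+11=21 → V
J(9): 9+11=20 → U
Q(16): 16+11=27≡1 → B
N(13): 13+11=24 → Y
O(14): 14+11=25 → Z
A(0): 0+11=11 → L
T(19): 19+11=30≡4 → E
Y(24): 24+11=35≡9 → J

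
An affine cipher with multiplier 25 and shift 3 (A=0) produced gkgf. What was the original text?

The inverse of 25 mod 26 is 25, since 25·25=625≡1. Apply D(y)=25·(y−3) mod 26:
g(6): 25·(6−3)=75≡23 → x
k(10): 25·(10−3)=175≡19 → t
g(6): 25·(6−3)=75≡23 → x
f(5): 25·(5−3)=50≡24 → y

xtxy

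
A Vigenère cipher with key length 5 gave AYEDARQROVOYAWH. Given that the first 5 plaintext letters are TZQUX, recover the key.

Subtract each crib letter from the matching ciphertext letter (mod 26):
A(0)−T(19)=-19≡7 → H
Y(24)−Z(25)=-1≡25 → Z
E(4)−Q(16)=-12≡14 → O
D(3)−U(20)=-17≡9 → J
A(0)−X(23)=-23≡3 → D

HZOJD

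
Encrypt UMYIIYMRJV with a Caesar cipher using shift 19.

NFRBBRFKCO

U(20): 20+19=39≡13 → N
M(12): 12+19=31≡5 → F
Y(24): 24+19=43≡17 → R
I(8): 8+19=27≡1 → B
I(8): 8+19=27≡1 → B
Y(24): 24+19=43≡17 → R
M(12): 12+19=31≡5 → F
R(17): 17+19=36≡10 → K
J(9): 9+19=28≡2 → C
V(21): 21+19=40≡14 → O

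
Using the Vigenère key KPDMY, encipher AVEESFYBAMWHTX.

KKHQQPNEMKGWWJ

Repeat the key across the message: KPDMYKPDMYKPDM
A(0)+K(10): 10 → K
V(21)+P(15): 36≡10 → K
E(4)+D(3): 7 → H
E(4)+M(12): 16 → Q
S(18)+Y(24): 42≡16 → Q
F(5)+K(10): 15 → P
Y(24)+P(15): 39≡13 → N
B(1)+D(3): 4 → E
A(0)+M(12): 12 → M
M(12)+Y(24): 36≡10 → K
W(22)+K(10): 32≡6 → G
H(7)+P(15): 22 → W
T(19)+D(3): 22 → W
X(23)+M(12): 35≡9 → J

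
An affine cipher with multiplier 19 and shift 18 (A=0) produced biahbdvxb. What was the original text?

vukjvrhdv

The inverse of 19 mod 26 is 11, since 19·11=209≡1. Apply D(y)=11·(y−18) mod 26:
b(1): 11·(1−18)=-187≡21 → v
i(8): 11·(8−18)=-110≡20 → u
a(0): 11·(0−18)=-198≡10 → k
h(7): 11·(7−18)=-121≡9 → j
b(1): 11·(1−18)=-187≡21 → v
d(3): 11·(3−18)=-165≡17 → r
v(21): 11·(21−18)=33≡7 → h
x(23): 11·(23−18)=55≡3 → d
b(1): 11·(1−18)=-187≡21 → v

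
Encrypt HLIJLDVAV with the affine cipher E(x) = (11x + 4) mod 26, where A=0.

H(7): 11·7+4=81≡3 → D
L(11): 11·11+4=125≡21 → V
I(8): 11·8+4=92≡14 → O
J(9): 11·9+4=103≡25 → Z
L(11): 11·11+4=125≡21 → V
D(3): 11·3+4=37≡11 → L
V(21): 11·21+4=235≡1 → B
A(0): 11·0+4=4 → E
V(21): 11·21+4=235≡1 → B

DVOZVLBEB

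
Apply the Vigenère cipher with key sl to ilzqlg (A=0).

awrbdr

Repeat the key across the message: slslsl
i(8)+s(18): 26≡0 → a
l(11)+l(11): 22 → w
z(25)+s(18): 43≡17 → r
q(16)+l(11): 27≡1 → b
l(11)+s(18): 29≡3 → d
g(6)+l(11): 17 → r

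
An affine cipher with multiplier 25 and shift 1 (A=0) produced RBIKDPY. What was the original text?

The inverse of 25 mod 26 is 25, since 25·25=625≡1. Apply D(y)=25·(y−1) mod 26:
R(17): 25·(17−1)=400≡10 → K
B(1): 25·(1−1)=0 → A
I(8): 25·(8−1)=175≡19 → T
K(10): 25·(10−1)=225≡17 → R
D(3): 25·(3−1)=50≡24 → Y
P(15): 25·(15−1)=350≡12 → M
Y(24): 25·(24−1)=575≡3 → D

KATRYMD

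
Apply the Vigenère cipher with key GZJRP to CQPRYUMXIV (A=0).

IPYINALGZK

Repeat the key across the message: GZJRPGZJRP
C(2)+G(6): 8 → I
Q(16)+Z(25): 41≡15 → P
P(15)+J(9): 24 → Y
R(17)+R(17): 34≡8 → I
Y(24)+P(15): 39≡13 → N
U(20)+G(6): 26≡0 → A
M(12)+Z(25): 37≡11 → L
X(23)+J(9): 32≡6 → G
I(8)+R(17): 25 → Z
V(21)+P(15): 36≡10 → K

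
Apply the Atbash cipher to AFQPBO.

A(0) → Z(25)
F(5) → U(20)
Q(16) → J(9)
P(15) → K(10)
B(1) → Y(24)
O(14) → L(11)

ZUJKYL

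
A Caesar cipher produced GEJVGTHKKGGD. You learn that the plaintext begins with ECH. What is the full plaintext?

ECHTERFIIEEB

From the crib: G(6)−E(4)=2, so the shift is 2.
Subtract 2 from each ciphertext letter:
G(6): 6−2=4 → E
E(4): 4−2=2 → C
J(9): 9−2=7 → H
V(21): 21−2=19 → T
G(6): 6−2=4 → E
T(19): 19−2=17 → R
H(7): 7−2=5 → F
K(10): 10−2=8 → I
K(10): 10−2=8 → I
G(6): 6−2=4 → E
G(6): 6−2=4 → E
D(3): 3−2=1 → B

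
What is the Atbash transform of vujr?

efqi

v(21) → e(4)
u(20) → f(5)
j(9) → q(16)
r(17) → i(8)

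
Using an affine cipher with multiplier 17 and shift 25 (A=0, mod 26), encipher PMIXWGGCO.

P(15): 17·15+25=280≡20 → U
M(12): 17·12+25=229≡21 → V
I(8): 17·8+25=161≡5 → F
X(23): 17·23+25=416≡0 → A
W(22): 17·22+25=399≡9 → J
G(6): 17·6+25=127≡23 → X
G(6): 17·6+25=127≡23 → X
C(2): 17·2+25=59≡7 → H
O(14): 17·14+25=263≡3 → D

UVFAJXXHD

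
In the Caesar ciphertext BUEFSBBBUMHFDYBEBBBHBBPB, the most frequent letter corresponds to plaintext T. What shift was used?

8

The most frequent ciphertext letter is B (appears 11 times).
B is position 1; T is position 19.
Shift = -18≡8.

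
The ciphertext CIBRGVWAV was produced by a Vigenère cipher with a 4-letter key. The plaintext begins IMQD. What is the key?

UWLO

Subtract each crib letter from the matching ciphertext letter (mod 26):
C(2)−I(8)=-6≡20 → U
I(8)−M(12)=-4≡22 → W
B(1)−Q(16)=-15≡11 → L
R(17)−D(3)=14 → O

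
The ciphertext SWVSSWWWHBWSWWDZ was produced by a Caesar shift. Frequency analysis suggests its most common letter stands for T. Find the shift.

3

The most frequent ciphertext letter is W (appears 7 times).
W is position 22; T is position 19.
Shift = 3.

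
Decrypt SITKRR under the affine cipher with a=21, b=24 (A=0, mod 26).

The inverse of 21 mod 26 is 5, since 21·5=105≡1. Apply D(y)=5·(y−24) mod 26:
S(18): 5·(18−24)=-30≡22 → W
I(8): 5·(8−24)=-80≡24 → Y
T(19): 5·(19−24)=-25≡1 → B
K(10): 5·(10−24)=-70≡8 → I
R(17): 5·(17−24)=-35≡17 → R
R(17): 5·(17−24)=-35≡17 → R

WYBIRR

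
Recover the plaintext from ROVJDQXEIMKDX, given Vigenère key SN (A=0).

ZBDWLDFRQZSQF

Repeat the key across the ciphertext: SNSNSNSNSNSNS
R(17)−S(18): -1≡25 → Z
O(14)−N(13): 1 → B
V(21)−S(18): 3 → D
J(9)−N(13): -4≡22 → W
D(3)−S(18): -15≡11 → L
Q(16)−N(13): 3 → D
X(23)−S(18): 5 → F
E(4)−N(13): -9≡17 → R
I(8)−S(18): -10≡16 → Q
M(12)−N(13): -1≡25 → Z
K(10)−S(18): -8≡18 → S
D(3)−N(13): -10≡16 → Q
X(23)−S(18): 5 → F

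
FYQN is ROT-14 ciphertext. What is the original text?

F(5): 5−14=-9≡17 → R
Y(24): 24−14=10 → K
Q(16): 16−14=2 → C
N(13): 13−14=-1≡25 → Z

RKCZ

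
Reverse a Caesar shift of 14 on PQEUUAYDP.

BCQGGMKPB

P(15): 15−14=1 → B
Q(16): 16−14=2 → C
E(4): 4−14=-10≡16 → Q
U(20): 20−14=6 → G
U(20): 20−14=6 → G
A(0): 0−14=-14≡12 → M
Y(24): 24−14=10 → K
D(3): 3−14=-11≡15 → P
P(15): 15−14=1 → B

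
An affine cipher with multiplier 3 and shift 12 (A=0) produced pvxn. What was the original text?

The inverse of 3 mod 26 is 9, since 3·9=27≡1. Apply D(y)=9·(y−12) mod 26:
p(15): 9·(15−12)=27≡1 → b
v(21): 9·(21−12)=81≡3 → d
x(23): 9·(23−12)=99≡21 → v
n(13): 9·(13−12)=9 → j

bdvj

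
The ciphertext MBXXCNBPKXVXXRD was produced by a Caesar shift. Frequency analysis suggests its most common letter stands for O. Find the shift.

9

The most frequent ciphertext letter is X (appears 5 times).
X is position 23; O is position 14.
Shift = 9.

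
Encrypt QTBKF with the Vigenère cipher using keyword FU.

VNGEK

Repeat the key across the message: FUFUF
Q(16)+F(5): 21 → V
T(19)+U(20): 39≡13 → N
B(1)+F(5): 6 → G
K(10)+U(20): 30≡4 → E
F(5)+F(5): 10 → K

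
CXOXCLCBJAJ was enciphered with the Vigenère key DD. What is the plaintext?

Repeat the key across the ciphertext: DDDDDDDDDDD
C(2)−D(3): -1≡25 → Z
X(23)−D(3): 20 → U
O(14)−D(3): 11 → L
X(23)−D(3): 20 → U
C(2)−D(3): -1≡25 → Z
L(11)−D(3): 8 → I
C(2)−D(3): -1≡25 → Z
B(1)−D(3): -2≡24 → Y
J(9)−D(3): 6 → G
A(0)−D(3): -3≡23 → X
J(9)−D(3): 6 → G

ZULUZIZYGXG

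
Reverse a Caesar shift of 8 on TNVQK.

LFNIC

T(19): 19−8=11 → L
N(13): 13−8=5 → F
V(21): 21−8=13 → N
Q(16): 16−8=8 → I
K(10): 10−8=2 → C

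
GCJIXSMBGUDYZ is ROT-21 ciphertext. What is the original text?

G(6): 6−21=-15≡11 → L
C(2): 2−21=-19≡7 → H
J(9): 9−21=-12≡14 → O
I(8): 8−21=-13≡13 → N
X(23): 23−21=2 → C
S(18): 18−21=-3≡23 → X
M(12): 12−21=-9≡17 → R
B(1): 1−21=-20≡6 → G
G(6): 6−21=-15≡11 → L
U(20): 20−21=-1≡25 → Z
D(3): 3−21=-18≡8 → I
Y(24): 24−21=3 → D
Z(25): 25−21=4 → E

LHONCXRGLZIDE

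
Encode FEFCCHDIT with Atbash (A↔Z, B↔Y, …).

F(5) → U(20)
E(4) → V(21)
F(5) → U(20)
C(2) → X(23)
C(2) → X(23)
H(7) → S(18)
D(3) → W(22)
I(8) → R(17)
T(19) → G(6)

UVUXXSWRG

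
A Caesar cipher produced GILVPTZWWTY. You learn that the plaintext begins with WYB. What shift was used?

From the crib: G(6)−W(22)=-16≡10, so the shift is 10.

10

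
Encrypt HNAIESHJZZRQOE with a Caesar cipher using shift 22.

H(7): 7+22=29≡3 → D
N(13): 13+22=35≡9 → J
A(0): 0+22=22 → W
I(8): 8+22=30≡4 → E
E(4): 4+22=26≡0 → A
S(18): 18+22=40≡14 → O
H(7): 7+22=29≡3 → D
J(9): 9+22=31≡5 → F
Z(25): 25+22=47≡21 → V
Z(25): 25+22=47≡21 → V
R(17): 17+22=39≡13 → N
Q(16): 16+22=38≡12 → M
O(14): 14+22=36≡10 → K
E(4): 4+22=26≡0 → A

DJWEAODFVVNMKA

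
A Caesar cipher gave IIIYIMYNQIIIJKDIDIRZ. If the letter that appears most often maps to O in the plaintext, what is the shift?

The most frequent ciphertext letter is I (appears 9 times).
I is position 8; O is position 14.
Shift = -6≡20.

20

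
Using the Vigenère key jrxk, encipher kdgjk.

Repeat the key across the message: jrxkj
k(10)+j(9): 19 → t
d(3)+r(17): 20 → u
g(6)+x(23): 29≡3 → d
j(9)+k(10): 19 → t
k(10)+j(9): 19 → t

tudtt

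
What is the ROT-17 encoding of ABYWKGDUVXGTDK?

A(0): 0+17=17 → R
B(1): 1+17=18 → S
Y(24): 24+17=41≡15 → P
W(22): 22+17=39≡13 → N
K(10): 10+17=27≡1 → B
G(6): 6+17=23 → X
D(3): 3+17=20 → U
U(20): 20+17=37≡11 → L
V(21): 21+17=38≡12 → M
X(23): 23+17=40≡14 → O
G(6): 6+17=23 → X
T(19): 19+17=36≡10 → K
D(3): 3+17=20 → U
K(10): 10+17=27≡1 → B

RSPNBXULMOXKUB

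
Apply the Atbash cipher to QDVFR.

JWEUI

Q(16) → J(9)
D(3) → W(22)
V(21) → E(4)
F(5) → U(20)
R(17) → I(8)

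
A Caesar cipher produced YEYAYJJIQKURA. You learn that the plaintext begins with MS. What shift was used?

From the crib: Y(24)−M(12)=12, so the shift is 12.

12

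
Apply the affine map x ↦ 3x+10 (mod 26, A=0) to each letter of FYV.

ZEV

F(5): 3·5+10=25 → Z
Y(24): 3·24+10=82≡4 → E
V(21): 3·21+10=73≡21 → V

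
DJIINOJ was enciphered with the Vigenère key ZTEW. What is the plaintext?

Repeat the key across the ciphertext: ZTEWZTE
D(3)−Z(25): -22≡4 → E
J(9)−T(19): -10≡16 → Q
I(8)−E(4): 4 → E
I(8)−W(22): -14≡12 → M
N(13)−Z(25): -12≡14 → O
O(14)−T(19): -5≡21 → V
J(9)−E(4): 5 → F

EQEMOVF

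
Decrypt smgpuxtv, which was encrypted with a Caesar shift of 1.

rlfotwsu

s(18): 18−1=17 → r
m(12): 12−1=11 → l
g(6): 6−1=5 → f
p(15): 15−1=14 → o
u(20): 20−1=19 → t
x(23): 23−1=22 → w
t(19): 19−1=18 → s
v(21): 21−1=20 → u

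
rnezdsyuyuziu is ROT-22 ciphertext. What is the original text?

vridhwcycydmy

r(17): 17−22=-5≡21 → v
n(13): 13−22=-9≡17 → r
e(4): 4−22=-18≡8 → i
z(25): 25−22=3 → d
d(3): 3−22=-19≡7 → h
s(18): 18−22=-4≡22 → w
y(24): 24−22=2 → c
u(20): 20−22=-2≡24 → y
y(24): 24−22=2 → c
u(20): 20−22=-2≡24 → y
z(25): 25−22=3 → d
i(8): 8−22=-14≡12 → m
u(20): 20−22=-2≡24 → y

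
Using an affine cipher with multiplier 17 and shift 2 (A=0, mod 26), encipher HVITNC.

RVINPK

H(7): 17·7+2=121≡17 → R
V(21): 17·21+2=359≡21 → V
I(8): 17·8+2=138≡8 → I
T(19): 17·19+2=325≡13 → N
N(13): 17·13+2=223≡15 → P
C(2): 17·2+2=36≡10 → K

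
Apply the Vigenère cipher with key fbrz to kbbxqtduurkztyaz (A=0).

Repeat the key across the message: fbrzfbrzfbrzfbrz
k(10)+f(5): 15 → p
b(1)+b(1): 2 → c
b(1)+r(17): 18 → s
x(23)+z(25): 48≡22 → w
q(16)+f(5): 21 → v
t(19)+b(1): 20 → u
d(3)+r(17): 20 → u
u(20)+z(25): 45≡19 → t
u(20)+f(5): 25 → z
r(17)+b(1): 18 → s
k(10)+r(17): 27≡1 → b
z(25)+z(25): 50≡24 → y
t(19)+f(5): 24 → y
y(24)+b(1): 25 → z
a(0)+r(17): 17 → r
z(25)+z(25): 50≡24 → y

pcswvuutzsbyyzry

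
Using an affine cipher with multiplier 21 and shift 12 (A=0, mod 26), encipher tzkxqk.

t(19): 21·19+12=411≡21 → v
z(25): 21·25+12=537≡17 → r
k(10): 21·10+12=222≡14 → o
x(23): 21·23+12=495≡1 → b
q(16): 21·16+12=348≡10 → k
k(10): 21·10+12=222≡14 → o

vrobko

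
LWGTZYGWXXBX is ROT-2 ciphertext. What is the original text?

L(11): 11−2=9 → J
W(22): 22−2=20 → U
G(6): 6−2=4 → E
T(19): 19−2=17 → R
Z(25): 25−2=23 → X
Y(24): 24−2=22 → W
G(6): 6−2=4 → E
W(22): 22−2=20 → U
X(23): 23−2=21 → V
X(23): 23−2=21 → V
B(1): 1−2=-1≡25 → Z
X(23): 23−2=21 → V

JUERXWEUVVZV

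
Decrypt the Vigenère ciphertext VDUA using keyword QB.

FCEZ

Repeat the key across the ciphertext: QBQB
V(21)−Q(16): 5 → F
D(3)−B(1): 2 → C
U(20)−Q(16): 4 → E
A(0)−B(1): -1≡25 → Z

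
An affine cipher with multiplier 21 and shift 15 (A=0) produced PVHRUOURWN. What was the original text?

The inverse of 21 mod 26 is 5, since 21·5=105≡1. Apply D(y)=5·(y−15) mod 26:
P(15): 5·(15−15)=0 → A
V(21): 5·(21−15)=30≡4 → E
H(7): 5·(7−15)=-40≡12 → M
R(17): 5·(17−15)=10 → K
U(20): 5·(20−15)=25 → Z
O(14): 5·(14−15)=-5≡21 → V
U(20): 5·(20−15)=25 → Z
R(17): 5·(17−15)=10 → K
W(22): 5·(22−15)=35≡9 → J
N(13): 5·(13−15)=-10≡16 → Q

AEMKZVZKJQ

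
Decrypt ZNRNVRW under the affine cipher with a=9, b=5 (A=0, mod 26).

The inverse of 9 mod 26 is 3, since 9·3=27≡1. Apply D(y)=3·(y−5) mod 26:
Z(25): 3·(25−5)=60≡8 → I
N(13): 3·(13−5)=24 → Y
R(17): 3·(17−5)=36≡10 → K
N(13): 3·(13−5)=24 → Y
V(21): 3·(21−5)=48≡22 → W
R(17): 3·(17−5)=36≡10 → K
W(22): 3·(22−5)=51≡25 → Z

IYKYWKZ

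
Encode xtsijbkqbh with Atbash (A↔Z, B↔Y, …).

cghrqypjys

x(23) → c(2)
t(19) → g(6)
s(18) → h(7)
i(8) → r(17)
j(9) → q(16)
b(1) → y(24)
k(10) → p(15)
q(16) → j(9)
b(1) → y(24)
h(7) → s(18)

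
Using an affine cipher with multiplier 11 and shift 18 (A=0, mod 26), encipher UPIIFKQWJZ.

U(20): 11·20+18=238≡4 → E
P(15): 11·15+18=183≡1 → B
I(8): 11·8+18=106≡2 → C
I(8): 11·8+18=106≡2 → C
F(5): 11·5+18=73≡21 → V
K(10): 11·10+18=128≡24 → Y
Q(16): 11·16+18=194≡12 → M
W(22): 11·22+18=260≡0 → A
J(9): 11·9+18=117≡13 → N
Z(25): 11·25+18=293≡7 → H

EBCCVYMANH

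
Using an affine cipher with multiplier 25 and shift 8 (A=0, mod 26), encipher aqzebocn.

isjehugv

a(0): 25·0+8=8 → i
q(16): 25·16+8=408≡18 → s
z(25): 25·25+8=633≡9 → j
e(4): 25·4+8=108≡4 → e
b(1): 25·1+8=33≡7 → h
o(14): 25·14+8=358≡20 → u
c(2): 25·2+8=58≡6 → g
n(13): 25·13+8=333≡21 → v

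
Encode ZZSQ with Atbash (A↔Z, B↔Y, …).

AAHJ

Z(25) → A(0)
Z(25) → A(0)
S(18) → H(7)
Q(16) → J(9)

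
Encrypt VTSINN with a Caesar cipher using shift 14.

JHGWBB

V(21): 21+14=35≡9 → J
T(19): 19+14=33≡7 → H
S(18): 18+14=32≡6 → G
I(8): 8+14=22 → W
N(13): 13+14=27≡1 → B
N(13): 13+14=27≡1 → B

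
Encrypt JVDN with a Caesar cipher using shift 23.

J(9): 9+23=32≡6 → G
V(21): 21+23=44≡18 → S
D(3): 3+23=26≡0 → A
N(13): 13+23=36≡10 → K

GSAK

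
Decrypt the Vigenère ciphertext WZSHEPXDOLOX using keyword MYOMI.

Repeat the key across the ciphertext: MYOMIMYOMIMY
W(22)−M(12): 10 → K
Z(25)−Y(24): 1 → B
S(18)−O(14): 4 → E
H(7)−M(12): -5≡21 → V
E(4)−I(8): -4≡22 → W
P(15)−M(12): 3 → D
X(23)−Y(24): -1≡25 → Z
D(3)−O(14): -11≡15 → P
O(14)−M(12): 2 → C
L(11)−I(8): 3 → D
O(14)−M(12): 2 → C
X(23)−Y(24): -1≡25 → Z

KBEVWDZPCDCZ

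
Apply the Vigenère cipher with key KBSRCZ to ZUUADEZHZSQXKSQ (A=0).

JVMRFDJIRJSWUTI

Repeat the key across the message: KBSRCZKBSRCZKBS
Z(25)+K(10): 35≡9 → J
U(20)+B(1): 21 → V
U(20)+S(18): 38≡12 → M
A(0)+R(17): 17 → R
D(3)+C(2): 5 → F
E(4)+Z(25): 29≡3 → D
Z(25)+K(10): 35≡9 → J
H(7)+B(1): 8 → I
Z(25)+S(18): 43≡17 → R
S(18)+R(17): 35≡9 → J
Q(16)+C(2): 18 → S
X(23)+Z(25): 48≡22 → W
K(10)+K(10): 20 → U
S(18)+B(1): 19 → T
Q(16)+S(18): 34≡8 → I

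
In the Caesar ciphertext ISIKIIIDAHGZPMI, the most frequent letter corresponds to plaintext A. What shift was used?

8

The most frequent ciphertext letter is I (appears 6 times).
I is position 8; A is position 0.
Shift = 8.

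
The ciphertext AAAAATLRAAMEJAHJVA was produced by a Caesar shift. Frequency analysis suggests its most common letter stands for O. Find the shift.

12

The most frequent ciphertext letter is A (appears 9 times).
A is position 0; O is position 14.
Shift = -14≡12.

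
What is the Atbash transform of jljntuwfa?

j(9) → q(16)
l(11) → o(14)
j(9) → q(16)
n(13) → m(12)
t(19) → g(6)
u(20) → f(5)
w(22) → d(3)
f(5) → u(20)
a(0) → z(25)

qoqmgfduz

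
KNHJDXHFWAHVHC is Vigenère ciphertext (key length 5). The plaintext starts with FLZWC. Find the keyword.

Subtract each crib letter from the matching ciphertext letter (mod 26):
K(10)−F(5)=5 → F
N(13)−L(11)=2 → C
H(7)−Z(25)=-18≡8 → I
J(9)−W(22)=-13≡13 → N
D(3)−C(2)=1 → B

FCINB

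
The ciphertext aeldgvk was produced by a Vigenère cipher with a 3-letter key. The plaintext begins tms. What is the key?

hst

Subtract each crib letter from the matching ciphertext letter (mod 26):
a(0)−t(19)=-19≡7 → h
e(4)−m(12)=-8≡18 → s
l(11)−s(18)=-7≡19 → t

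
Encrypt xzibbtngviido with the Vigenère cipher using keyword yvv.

Repeat the key across the message: yvvyvvyvvyvvy
x(23)+y(24): 47≡21 → v
z(25)+v(21): 46≡20 → u
i(8)+v(21): 29≡3 → d
b(1)+y(24): 25 → z
b(1)+v(21): 22 → w
t(19)+v(21): 40≡14 → o
n(13)+y(24): 37≡11 → l
g(6)+v(21): 27≡1 → b
v(21)+v(21): 42≡16 → q
i(8)+y(24): 32≡6 → g
i(8)+v(21): 29≡3 → d
d(3)+v(21): 24 → y
o(14)+y(24): 38≡12 → m

vudzwolbqgdym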